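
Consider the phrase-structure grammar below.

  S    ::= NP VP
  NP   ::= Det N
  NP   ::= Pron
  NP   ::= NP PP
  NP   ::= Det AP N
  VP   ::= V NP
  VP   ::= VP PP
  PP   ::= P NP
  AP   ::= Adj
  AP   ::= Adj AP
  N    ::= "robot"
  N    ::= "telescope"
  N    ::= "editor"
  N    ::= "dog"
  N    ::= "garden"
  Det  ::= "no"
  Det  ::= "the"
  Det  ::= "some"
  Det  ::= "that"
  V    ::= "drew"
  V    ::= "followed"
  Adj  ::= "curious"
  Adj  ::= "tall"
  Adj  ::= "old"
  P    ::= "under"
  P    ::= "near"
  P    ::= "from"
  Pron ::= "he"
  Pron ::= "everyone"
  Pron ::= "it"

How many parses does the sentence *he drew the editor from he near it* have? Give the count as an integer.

5

Two of the 5 distinct bracketings:
[S [NP [Pron he]] [VP [V drew] [NP [NP [Det the] [N editor]] [PP [P from] [NP [NP [Pron he]] [PP [P near] [NP [Pron it]]]]]]]]
[S [NP [Pron he]] [VP [V drew] [NP [NP [NP [Det the] [N editor]] [PP [P from] [NP [Pron he]]]] [PP [P near] [NP [Pron it]]]]]]
The trees differ in how a recursive rule is bracketed over the same span.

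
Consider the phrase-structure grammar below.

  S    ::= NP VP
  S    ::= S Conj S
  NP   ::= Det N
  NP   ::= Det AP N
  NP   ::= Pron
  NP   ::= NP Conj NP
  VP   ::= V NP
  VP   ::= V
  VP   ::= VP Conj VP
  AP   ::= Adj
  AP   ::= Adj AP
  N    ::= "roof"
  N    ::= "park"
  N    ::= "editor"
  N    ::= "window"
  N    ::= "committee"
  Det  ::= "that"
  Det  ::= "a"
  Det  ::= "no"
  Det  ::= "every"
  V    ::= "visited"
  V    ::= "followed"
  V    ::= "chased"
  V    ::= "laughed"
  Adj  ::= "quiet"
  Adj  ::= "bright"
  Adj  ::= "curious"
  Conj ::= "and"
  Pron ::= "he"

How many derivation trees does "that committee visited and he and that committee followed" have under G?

[S [S [NP [Det that] [N committee]] [VP [V visited]]] [Conj and] [S [NP [NP [Pron he]] [Conj and] [NP [Det that] [N committee]]] [VP [V followed]]]]
No rule offers an alternative attachment or grouping for any span, so this is the only derivation.

1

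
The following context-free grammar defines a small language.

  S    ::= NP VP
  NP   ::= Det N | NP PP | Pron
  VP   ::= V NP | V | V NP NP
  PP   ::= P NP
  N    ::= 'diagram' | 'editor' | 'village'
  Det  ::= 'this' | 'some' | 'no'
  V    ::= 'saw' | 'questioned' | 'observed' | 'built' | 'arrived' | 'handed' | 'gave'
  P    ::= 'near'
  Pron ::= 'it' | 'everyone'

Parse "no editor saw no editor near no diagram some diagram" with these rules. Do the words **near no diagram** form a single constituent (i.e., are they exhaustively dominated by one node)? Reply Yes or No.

[S [NP [Det no] [N editor]] [VP [V saw] [NP [NP [Det no] [N editor]] [PP [P near] [NP [Det no] [N diagram]]]] [NP [Det some] [N diagram]]]]
The words 'near no diagram' are exhaustively dominated by a single PP node (built by PP → P NP), so they form a constituent.

Yes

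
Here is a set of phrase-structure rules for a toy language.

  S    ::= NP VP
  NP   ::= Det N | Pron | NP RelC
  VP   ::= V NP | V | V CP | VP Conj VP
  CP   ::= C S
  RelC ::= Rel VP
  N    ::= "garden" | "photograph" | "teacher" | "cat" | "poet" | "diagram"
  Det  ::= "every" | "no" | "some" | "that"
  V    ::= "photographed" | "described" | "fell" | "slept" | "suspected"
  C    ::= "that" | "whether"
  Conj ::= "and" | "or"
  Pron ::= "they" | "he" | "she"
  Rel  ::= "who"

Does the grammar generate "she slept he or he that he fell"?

Ungrammatical

A Conj word can never sit immediately before a Pron word in any string this grammar generates, so the substring 'or he' rules out a derivation.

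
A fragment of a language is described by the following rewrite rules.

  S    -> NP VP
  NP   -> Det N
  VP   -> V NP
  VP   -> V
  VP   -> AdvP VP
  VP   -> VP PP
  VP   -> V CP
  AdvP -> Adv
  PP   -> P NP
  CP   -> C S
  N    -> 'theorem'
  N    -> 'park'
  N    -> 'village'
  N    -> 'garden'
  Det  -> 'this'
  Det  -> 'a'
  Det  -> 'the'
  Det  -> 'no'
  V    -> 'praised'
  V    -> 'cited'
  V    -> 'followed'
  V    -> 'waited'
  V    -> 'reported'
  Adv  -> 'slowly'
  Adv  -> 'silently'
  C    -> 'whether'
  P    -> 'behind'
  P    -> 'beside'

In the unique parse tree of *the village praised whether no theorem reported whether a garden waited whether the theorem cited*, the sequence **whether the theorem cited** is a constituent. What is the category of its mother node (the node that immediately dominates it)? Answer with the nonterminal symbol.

VP

[S [NP [Det the] [N village]] [VP [V praised] [CP [C whether] [S [NP [Det no] [N theorem]] [VP [V reported] [CP [C whether] [S [NP [Det a] [N garden]] [VP [V waited] [CP [C whether] [S [NP [Det the] [N theorem]] [VP [V cited]]]]]]]]]]]]
The span 'whether the theorem cited' is the CP node built by CP → C S.
Its mother is the VP built by VP → V CP.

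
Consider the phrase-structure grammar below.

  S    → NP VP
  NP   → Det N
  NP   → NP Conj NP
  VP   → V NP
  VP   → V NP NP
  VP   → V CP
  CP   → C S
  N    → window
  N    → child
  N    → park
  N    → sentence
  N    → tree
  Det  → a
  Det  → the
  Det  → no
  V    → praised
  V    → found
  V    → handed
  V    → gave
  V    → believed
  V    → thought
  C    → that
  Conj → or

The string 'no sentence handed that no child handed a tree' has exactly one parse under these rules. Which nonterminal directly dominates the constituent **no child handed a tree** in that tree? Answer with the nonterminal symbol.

CP

S
  NP
    Det: no
    N: sentence
  VP
    V: handed
    CP
      C: that
      S
        NP
          Det: no
          N: child
        VP
          V: handed
          NP
            Det: a
            N: tree
The span 'no child handed a tree' is the S node built by S → NP VP.
Its mother is the CP built by CP → C S.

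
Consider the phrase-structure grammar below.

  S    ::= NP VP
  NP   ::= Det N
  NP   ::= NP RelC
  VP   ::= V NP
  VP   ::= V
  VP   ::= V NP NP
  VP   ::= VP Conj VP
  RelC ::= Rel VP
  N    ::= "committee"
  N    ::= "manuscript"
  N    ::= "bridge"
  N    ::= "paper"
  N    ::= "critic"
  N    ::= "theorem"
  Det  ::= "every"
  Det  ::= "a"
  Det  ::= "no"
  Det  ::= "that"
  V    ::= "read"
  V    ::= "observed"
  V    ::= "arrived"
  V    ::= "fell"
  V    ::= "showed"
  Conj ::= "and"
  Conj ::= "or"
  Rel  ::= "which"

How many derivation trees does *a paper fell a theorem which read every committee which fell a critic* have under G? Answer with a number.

Two of the 6 distinct bracketings:
[S [NP [Det a] [N paper]] [VP [V fell] [NP [NP [Det a] [N theorem]] [RelC [Rel which] [VP [V read] [NP [NP [Det every] [N committee]] [RelC [Rel which] [VP [V fell] [NP [Det a] [N critic]]]]]]]]]]
[S [NP [Det a] [N paper]] [VP [V fell] [NP [NP [Det a] [N theorem]] [RelC [Rel which] [VP [V read] [NP [NP [Det every] [N committee]] [RelC [Rel which] [VP [V fell]]]] [NP [Det a] [N critic]]]]]]]
The difference turns on whether VP → V is used at the relevant span, versus an alternative expansion of VP.

6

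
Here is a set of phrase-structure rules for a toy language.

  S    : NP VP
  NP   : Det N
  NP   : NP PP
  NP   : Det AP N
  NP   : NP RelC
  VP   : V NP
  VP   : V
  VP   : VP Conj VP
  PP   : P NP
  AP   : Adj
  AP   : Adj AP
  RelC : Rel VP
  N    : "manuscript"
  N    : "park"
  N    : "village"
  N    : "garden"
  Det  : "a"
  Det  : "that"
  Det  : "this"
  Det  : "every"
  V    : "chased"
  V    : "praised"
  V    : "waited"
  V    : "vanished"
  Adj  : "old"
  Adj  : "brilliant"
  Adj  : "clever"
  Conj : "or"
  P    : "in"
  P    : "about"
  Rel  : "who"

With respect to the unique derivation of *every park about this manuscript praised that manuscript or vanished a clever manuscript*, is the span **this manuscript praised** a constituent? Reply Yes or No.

No

[S [NP [NP [Det every] [N park]] [PP [P about] [NP [Det this] [N manuscript]]]] [VP [VP [V praised] [NP [Det that] [N manuscript]]] [Conj or] [VP [V vanished] [NP [Det a] [AP [Adj clever]] [N manuscript]]]]]
The smallest constituent containing 'this manuscript praised' is the S spanning 'every park about this manuscript praised that manuscript or vanished a clever manuscript'; no single node in the tree dominates exactly the given words.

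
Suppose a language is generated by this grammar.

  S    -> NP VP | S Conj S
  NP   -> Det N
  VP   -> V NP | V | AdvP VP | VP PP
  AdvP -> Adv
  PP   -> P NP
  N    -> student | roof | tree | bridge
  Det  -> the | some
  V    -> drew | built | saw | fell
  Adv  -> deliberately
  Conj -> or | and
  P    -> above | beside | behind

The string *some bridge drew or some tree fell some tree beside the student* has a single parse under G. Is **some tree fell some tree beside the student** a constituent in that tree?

[S [S [NP [Det some] [N bridge]] [VP [V drew]]] [Conj or] [S [NP [Det some] [N tree]] [VP [VP [V fell] [NP [Det some] [N tree]]] [PP [P beside] [NP [Det the] [N student]]]]]]
The words 'some tree fell some tree beside the student' are exhaustively dominated by a single S node (built by S → NP VP), so they form a constituent.

Yes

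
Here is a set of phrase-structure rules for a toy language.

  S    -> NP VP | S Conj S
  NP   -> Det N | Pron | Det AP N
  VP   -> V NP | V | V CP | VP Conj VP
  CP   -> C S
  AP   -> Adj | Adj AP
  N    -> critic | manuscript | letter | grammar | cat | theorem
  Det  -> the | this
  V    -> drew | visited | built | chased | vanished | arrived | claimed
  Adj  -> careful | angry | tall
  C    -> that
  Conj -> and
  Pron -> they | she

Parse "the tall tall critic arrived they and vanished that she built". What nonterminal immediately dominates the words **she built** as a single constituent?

S

S
  NP
    Det: the
    AP
      Adj: tall
      AP
        Adj: tall
    N: critic
  VP
    VP
      V: arrived
      NP
        Pron: they
    Conj: and
    VP
      V: vanished
      CP
        C: that
        S
          NP
            Pron: she
          VP
            V: built
The span 'she built' is the S node built by S → NP VP.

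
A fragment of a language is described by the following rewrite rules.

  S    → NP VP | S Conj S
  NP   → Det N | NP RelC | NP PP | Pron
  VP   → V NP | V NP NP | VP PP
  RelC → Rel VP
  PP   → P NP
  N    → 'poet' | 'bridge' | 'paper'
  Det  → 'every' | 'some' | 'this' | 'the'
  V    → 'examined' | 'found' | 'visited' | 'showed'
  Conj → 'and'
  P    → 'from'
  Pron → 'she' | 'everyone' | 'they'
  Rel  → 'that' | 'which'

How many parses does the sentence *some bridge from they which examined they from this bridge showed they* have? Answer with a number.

7

Two of the 7 distinct bracketings:
[S [NP [NP [NP [Det some] [N bridge]] [PP [P from] [NP [Pron they]]]] [RelC [Rel which] [VP [V examined] [NP [NP [Pron they]] [PP [P from] [NP [Det this] [N bridge]]]]]]] [VP [V showed] [NP [Pron they]]]]
[S [NP [NP [NP [Det some] [N bridge]] [PP [P from] [NP [Pron they]]]] [RelC [Rel which] [VP [VP [V examined] [NP [Pron they]]] [PP [P from] [NP [Det this] [N bridge]]]]]] [VP [V showed] [NP [Pron they]]]]
The difference turns on whether VP → VP PP is used at the relevant span, versus an alternative expansion of VP.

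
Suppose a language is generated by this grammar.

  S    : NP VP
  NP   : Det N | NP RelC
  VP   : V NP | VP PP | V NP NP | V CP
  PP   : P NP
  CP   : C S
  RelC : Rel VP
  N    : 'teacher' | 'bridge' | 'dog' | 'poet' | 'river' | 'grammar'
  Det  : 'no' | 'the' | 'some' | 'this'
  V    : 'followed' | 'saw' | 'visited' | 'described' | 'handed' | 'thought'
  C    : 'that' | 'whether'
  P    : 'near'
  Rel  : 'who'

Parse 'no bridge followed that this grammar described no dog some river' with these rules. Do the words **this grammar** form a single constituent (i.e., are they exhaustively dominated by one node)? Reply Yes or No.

Yes

[S [NP [Det no] [N bridge]] [VP [V followed] [CP [C that] [S [NP [Det this] [N grammar]] [VP [V described] [NP [Det no] [N dog]] [NP [Det some] [N river]]]]]]]
The words 'this grammar' are exhaustively dominated by a single NP node (built by NP → Det N), so they form a constituent.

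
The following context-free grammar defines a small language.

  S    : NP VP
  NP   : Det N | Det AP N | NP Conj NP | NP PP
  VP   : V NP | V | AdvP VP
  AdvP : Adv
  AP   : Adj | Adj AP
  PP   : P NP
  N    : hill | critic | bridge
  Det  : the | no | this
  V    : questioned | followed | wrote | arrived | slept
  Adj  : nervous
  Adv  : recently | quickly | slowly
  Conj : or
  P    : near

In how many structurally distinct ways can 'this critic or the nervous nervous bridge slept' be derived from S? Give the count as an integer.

1

[S [NP [NP [Det this] [N critic]] [Conj or] [NP [Det the] [AP [Adj nervous] [AP [Adj nervous]]] [N bridge]]] [VP [V slept]]]
No rule offers an alternative attachment or grouping for any span, so this is the only derivation.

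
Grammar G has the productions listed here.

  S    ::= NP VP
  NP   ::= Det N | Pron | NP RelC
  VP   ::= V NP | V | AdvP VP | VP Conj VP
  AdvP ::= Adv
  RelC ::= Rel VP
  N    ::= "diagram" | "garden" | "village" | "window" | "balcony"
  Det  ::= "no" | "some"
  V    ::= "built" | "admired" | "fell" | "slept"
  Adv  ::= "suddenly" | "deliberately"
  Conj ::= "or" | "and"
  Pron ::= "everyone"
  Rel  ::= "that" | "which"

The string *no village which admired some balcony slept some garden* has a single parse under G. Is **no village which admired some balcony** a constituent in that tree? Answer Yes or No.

Yes

[S [NP [NP [Det no] [N village]] [RelC [Rel which] [VP [V admired] [NP [Det some] [N balcony]]]]] [VP [V slept] [NP [Det some] [N garden]]]]
The words 'no village which admired some balcony' are exhaustively dominated by a single NP node (built by NP → NP RelC), so they form a constituent.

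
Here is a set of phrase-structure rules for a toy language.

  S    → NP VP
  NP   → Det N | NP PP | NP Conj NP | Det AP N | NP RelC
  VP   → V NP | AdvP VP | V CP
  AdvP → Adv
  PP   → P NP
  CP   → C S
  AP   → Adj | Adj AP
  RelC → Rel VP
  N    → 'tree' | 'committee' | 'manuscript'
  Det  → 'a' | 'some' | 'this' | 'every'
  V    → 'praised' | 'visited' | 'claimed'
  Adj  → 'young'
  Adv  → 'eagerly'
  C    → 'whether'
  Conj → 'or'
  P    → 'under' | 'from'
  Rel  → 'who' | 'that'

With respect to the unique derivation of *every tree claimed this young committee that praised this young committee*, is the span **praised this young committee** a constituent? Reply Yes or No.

[S [NP [Det every] [N tree]] [VP [V claimed] [NP [NP [Det this] [AP [Adj young]] [N committee]] [RelC [Rel that] [VP [V praised] [NP [Det this] [AP [Adj young]] [N committee]]]]]]]
The words 'praised this young committee' are exhaustively dominated by a single VP node (built by VP → V NP), so they form a constituent.

Yes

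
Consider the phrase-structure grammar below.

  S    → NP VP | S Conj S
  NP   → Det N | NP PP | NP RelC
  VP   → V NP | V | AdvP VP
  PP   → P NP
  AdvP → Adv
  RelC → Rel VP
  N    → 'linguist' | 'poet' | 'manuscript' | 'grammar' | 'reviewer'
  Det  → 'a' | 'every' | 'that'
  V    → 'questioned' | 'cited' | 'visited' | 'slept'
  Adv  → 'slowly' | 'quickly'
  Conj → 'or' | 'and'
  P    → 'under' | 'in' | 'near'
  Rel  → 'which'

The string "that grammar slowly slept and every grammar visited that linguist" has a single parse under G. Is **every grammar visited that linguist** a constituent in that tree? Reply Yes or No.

Yes

[S [S [NP [Det that] [N grammar]] [VP [AdvP [Adv slowly]] [VP [V slept]]]] [Conj and] [S [NP [Det every] [N grammar]] [VP [V visited] [NP [Det that] [N linguist]]]]]
The words 'every grammar visited that linguist' are exhaustively dominated by a single S node (built by S → NP VP), so they form a constituent.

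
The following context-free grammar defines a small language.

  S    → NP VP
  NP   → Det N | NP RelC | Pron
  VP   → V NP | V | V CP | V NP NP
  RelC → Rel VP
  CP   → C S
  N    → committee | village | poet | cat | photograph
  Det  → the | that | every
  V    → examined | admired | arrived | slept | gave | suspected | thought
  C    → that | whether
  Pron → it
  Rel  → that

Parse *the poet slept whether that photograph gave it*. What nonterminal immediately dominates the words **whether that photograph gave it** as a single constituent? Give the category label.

CP

S
  NP
    Det: the
    N: poet
  VP
    V: slept
    CP
      C: whether
      S
        NP
          Det: that
          N: photograph
        VP
          V: gave
          NP
            Pron: it
The span 'whether that photograph gave it' is the CP node built by CP → C S.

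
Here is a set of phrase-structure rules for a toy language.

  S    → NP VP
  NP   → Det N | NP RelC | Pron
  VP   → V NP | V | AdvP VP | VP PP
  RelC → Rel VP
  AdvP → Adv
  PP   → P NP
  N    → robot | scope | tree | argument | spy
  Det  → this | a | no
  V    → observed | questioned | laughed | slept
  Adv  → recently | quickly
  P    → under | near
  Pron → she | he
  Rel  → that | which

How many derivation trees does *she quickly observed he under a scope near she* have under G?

Two of the 3 distinct bracketings:
[S [NP [Pron she]] [VP [AdvP [Adv quickly]] [VP [VP [VP [V observed] [NP [Pron he]]] [PP [P under] [NP [Det a] [N scope]]]] [PP [P near] [NP [Pron she]]]]]]
[S [NP [Pron she]] [VP [VP [AdvP [Adv quickly]] [VP [VP [V observed] [NP [Pron he]]] [PP [P under] [NP [Det a] [N scope]]]]] [PP [P near] [NP [Pron she]]]]]
The trees differ in how a recursive rule is bracketed over the same span.

3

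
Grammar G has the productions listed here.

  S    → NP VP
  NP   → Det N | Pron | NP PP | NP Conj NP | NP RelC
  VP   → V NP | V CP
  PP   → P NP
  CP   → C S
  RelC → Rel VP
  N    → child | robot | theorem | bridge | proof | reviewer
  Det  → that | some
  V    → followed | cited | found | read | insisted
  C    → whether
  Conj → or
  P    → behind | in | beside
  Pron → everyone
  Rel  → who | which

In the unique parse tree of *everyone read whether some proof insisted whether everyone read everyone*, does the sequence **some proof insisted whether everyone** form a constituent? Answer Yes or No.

No

[S [NP [Pron everyone]] [VP [V read] [CP [C whether] [S [NP [Det some] [N proof]] [VP [V insisted] [CP [C whether] [S [NP [Pron everyone]] [VP [V read] [NP [Pron everyone]]]]]]]]]]
The smallest constituent containing 'some proof insisted whether everyone' is the S spanning 'some proof insisted whether everyone read everyone'; no single node in the tree dominates exactly the given words.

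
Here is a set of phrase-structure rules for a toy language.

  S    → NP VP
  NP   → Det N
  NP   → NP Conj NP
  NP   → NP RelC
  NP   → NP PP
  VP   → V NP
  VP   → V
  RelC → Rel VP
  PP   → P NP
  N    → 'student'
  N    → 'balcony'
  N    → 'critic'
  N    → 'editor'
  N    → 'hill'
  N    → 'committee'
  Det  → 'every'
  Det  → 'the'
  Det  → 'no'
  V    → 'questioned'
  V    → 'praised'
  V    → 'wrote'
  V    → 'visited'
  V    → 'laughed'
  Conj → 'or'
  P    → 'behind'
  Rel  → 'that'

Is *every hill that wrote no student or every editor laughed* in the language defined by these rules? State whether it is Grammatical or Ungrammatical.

[S [NP [NP [NP [Det every] [N hill]] [RelC [Rel that] [VP [V wrote] [NP [Det no] [N student]]]]] [Conj or] [NP [Det every] [N editor]]] [VP [V laughed]]]
The bracketing above is licensed at every node by one of the given productions, with S at the root.

Grammatical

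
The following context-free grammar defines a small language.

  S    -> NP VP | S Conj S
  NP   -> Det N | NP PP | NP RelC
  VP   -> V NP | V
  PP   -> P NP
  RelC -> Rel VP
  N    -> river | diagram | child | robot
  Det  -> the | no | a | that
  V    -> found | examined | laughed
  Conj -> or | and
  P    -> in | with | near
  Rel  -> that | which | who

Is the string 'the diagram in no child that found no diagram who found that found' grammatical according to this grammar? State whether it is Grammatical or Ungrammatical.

For S → NP VP, every NP-prefix leaves a non-VP remainder: after 'the diagram' the remainder is not a VP; after 'the diagram in no child' the remainder is not a VP; after 'the diagram in no child that found' the remainder is not a VP (and 2 more). The alternative S rule S → S Conj S likewise has no satisfying split.

Ungrammatical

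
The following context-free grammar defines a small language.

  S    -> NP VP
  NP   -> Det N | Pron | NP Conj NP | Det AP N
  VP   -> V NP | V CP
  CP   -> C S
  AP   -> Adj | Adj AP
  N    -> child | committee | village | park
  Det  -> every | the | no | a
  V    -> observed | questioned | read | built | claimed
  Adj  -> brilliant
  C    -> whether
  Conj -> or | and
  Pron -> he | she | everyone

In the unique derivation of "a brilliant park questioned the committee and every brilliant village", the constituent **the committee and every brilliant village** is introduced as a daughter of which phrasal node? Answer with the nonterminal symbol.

VP

[S [NP [Det a] [AP [Adj brilliant]] [N park]] [VP [V questioned] [NP [NP [Det the] [N committee]] [Conj and] [NP [Det every] [AP [Adj brilliant]] [N village]]]]]
The span 'the committee and every brilliant village' is the NP node built by NP → NP Conj NP.
Its mother is the VP built by VP → V NP.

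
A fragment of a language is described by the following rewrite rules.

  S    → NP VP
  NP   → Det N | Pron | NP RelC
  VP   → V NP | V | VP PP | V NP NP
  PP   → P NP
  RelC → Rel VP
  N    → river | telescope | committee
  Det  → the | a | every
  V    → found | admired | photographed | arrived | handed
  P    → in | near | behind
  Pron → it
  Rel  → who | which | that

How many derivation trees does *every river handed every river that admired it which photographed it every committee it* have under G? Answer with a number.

Two of the 4 distinct bracketings:
[S [NP [Det every] [N river]] [VP [V handed] [NP [NP [Det every] [N river]] [RelC [Rel that] [VP [V admired] [NP [NP [Pron it]] [RelC [Rel which] [VP [V photographed] [NP [Pron it]] [NP [Det every] [N committee]]]]] [NP [Pron it]]]]]]]
[S [NP [Det every] [N river]] [VP [V handed] [NP [NP [Det every] [N river]] [RelC [Rel that] [VP [V admired] [NP [NP [Pron it]] [RelC [Rel which] [VP [V photographed] [NP [Pron it]] [NP [Det every] [N committee]]]]]]]] [NP [Pron it]]]]
The trees differ in how a recursive rule is bracketed over the same span.

4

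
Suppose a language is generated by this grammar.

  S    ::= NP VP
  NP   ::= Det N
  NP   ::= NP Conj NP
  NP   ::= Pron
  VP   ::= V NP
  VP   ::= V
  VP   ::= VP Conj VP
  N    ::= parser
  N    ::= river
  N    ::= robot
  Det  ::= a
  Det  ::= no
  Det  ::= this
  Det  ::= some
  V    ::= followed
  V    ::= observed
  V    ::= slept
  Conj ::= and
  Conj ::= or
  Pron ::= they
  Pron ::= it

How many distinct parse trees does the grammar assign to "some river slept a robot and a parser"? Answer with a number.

[S [NP [Det some] [N river]] [VP [V slept] [NP [NP [Det a] [N robot]] [Conj and] [NP [Det a] [N parser]]]]]
No rule offers an alternative attachment or grouping for any span, so this is the only derivation.

1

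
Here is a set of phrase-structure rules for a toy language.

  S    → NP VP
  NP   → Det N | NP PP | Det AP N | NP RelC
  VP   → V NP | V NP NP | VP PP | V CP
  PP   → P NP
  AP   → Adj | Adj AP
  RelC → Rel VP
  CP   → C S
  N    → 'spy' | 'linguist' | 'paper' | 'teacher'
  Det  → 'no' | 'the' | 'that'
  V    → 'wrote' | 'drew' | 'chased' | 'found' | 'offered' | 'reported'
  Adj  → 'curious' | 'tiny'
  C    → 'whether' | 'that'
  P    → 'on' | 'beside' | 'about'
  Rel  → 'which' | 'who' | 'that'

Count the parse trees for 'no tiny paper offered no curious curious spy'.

[S [NP [Det no] [AP [Adj tiny]] [N paper]] [VP [V offered] [NP [Det no] [AP [Adj curious] [AP [Adj curious]]] [N spy]]]]
No rule offers an alternative attachment or grouping for any span, so this is the only derivation.

1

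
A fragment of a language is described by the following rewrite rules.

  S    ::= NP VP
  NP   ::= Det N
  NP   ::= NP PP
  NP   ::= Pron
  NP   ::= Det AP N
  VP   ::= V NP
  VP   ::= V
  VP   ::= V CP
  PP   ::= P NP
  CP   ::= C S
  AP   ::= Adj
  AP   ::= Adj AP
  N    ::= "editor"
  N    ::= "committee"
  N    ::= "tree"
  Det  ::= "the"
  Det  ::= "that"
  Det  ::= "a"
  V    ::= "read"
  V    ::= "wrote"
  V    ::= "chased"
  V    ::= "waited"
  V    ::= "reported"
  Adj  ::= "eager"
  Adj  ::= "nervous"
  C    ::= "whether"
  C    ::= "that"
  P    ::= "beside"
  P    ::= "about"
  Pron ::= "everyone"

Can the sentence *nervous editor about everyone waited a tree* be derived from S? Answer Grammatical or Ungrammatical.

Ungrammatical

For S → NP VP, no prefix of the string parses as an NP.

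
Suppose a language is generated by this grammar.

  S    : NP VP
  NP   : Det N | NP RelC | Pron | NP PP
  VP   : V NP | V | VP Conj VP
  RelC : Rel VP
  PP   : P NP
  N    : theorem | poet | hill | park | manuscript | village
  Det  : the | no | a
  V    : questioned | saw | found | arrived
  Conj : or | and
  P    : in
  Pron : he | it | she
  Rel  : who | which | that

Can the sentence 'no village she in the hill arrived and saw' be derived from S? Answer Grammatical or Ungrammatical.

An N word can never sit immediately before a Pron word in any string this grammar generates, so the substring 'village she' rules out a derivation.

Ungrammatical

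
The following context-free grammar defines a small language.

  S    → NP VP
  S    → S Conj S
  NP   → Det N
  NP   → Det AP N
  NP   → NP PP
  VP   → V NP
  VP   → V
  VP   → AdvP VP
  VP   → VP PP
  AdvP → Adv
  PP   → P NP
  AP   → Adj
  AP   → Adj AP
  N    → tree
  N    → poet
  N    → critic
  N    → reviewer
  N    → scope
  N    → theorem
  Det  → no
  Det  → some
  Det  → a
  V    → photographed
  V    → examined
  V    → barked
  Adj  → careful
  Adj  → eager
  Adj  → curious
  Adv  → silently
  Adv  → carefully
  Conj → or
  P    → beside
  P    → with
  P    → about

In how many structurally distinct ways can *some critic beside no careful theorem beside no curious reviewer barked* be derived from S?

The two bracketings:
[S [NP [NP [Det some] [N critic]] [PP [P beside] [NP [NP [Det no] [AP [Adj careful]] [N theorem]] [PP [P beside] [NP [Det no] [AP [Adj curious]] [N reviewer]]]]]] [VP [V barked]]]
[S [NP [NP [NP [Det some] [N critic]] [PP [P beside] [NP [Det no] [AP [Adj careful]] [N theorem]]]] [PP [P beside] [NP [Det no] [AP [Adj curious]] [N reviewer]]]] [VP [V barked]]]
The trees differ in how a recursive rule is bracketed over the same span.

2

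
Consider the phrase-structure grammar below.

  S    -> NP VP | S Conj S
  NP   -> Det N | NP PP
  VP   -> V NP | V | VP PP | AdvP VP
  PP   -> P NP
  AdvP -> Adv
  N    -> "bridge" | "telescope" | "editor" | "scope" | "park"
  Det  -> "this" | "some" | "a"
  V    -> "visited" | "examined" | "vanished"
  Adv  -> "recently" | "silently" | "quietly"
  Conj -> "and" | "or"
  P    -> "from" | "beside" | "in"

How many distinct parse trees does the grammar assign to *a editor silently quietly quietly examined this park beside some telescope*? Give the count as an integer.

5

Two of the 5 distinct bracketings:
[S [NP [Det a] [N editor]] [VP [VP [AdvP [Adv silently]] [VP [AdvP [Adv quietly]] [VP [AdvP [Adv quietly]] [VP [V examined] [NP [Det this] [N park]]]]]] [PP [P beside] [NP [Det some] [N telescope]]]]]
[S [NP [Det a] [N editor]] [VP [AdvP [Adv silently]] [VP [VP [AdvP [Adv quietly]] [VP [AdvP [Adv quietly]] [VP [V examined] [NP [Det this] [N park]]]]] [PP [P beside] [NP [Det some] [N telescope]]]]]]
The trees differ in how a recursive rule is bracketed over the same span.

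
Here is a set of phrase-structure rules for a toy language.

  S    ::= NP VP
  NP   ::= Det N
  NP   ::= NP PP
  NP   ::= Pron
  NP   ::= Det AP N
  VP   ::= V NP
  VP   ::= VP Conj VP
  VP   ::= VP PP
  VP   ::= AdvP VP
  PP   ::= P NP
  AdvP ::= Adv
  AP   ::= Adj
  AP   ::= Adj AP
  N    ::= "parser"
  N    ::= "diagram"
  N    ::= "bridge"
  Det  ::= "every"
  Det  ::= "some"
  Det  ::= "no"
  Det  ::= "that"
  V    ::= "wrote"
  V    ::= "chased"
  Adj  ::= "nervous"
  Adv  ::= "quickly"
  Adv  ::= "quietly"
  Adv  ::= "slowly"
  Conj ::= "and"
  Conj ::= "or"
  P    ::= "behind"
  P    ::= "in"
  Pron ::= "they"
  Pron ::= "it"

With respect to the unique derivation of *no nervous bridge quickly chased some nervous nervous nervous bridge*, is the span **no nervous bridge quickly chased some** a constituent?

No

[S [NP [Det no] [AP [Adj nervous]] [N bridge]] [VP [AdvP [Adv quickly]] [VP [V chased] [NP [Det some] [AP [Adj nervous] [AP [Adj nervous] [AP [Adj nervous]]]] [N bridge]]]]]
The smallest constituent containing 'no nervous bridge quickly chased some' is the S spanning 'no nervous bridge quickly chased some nervous nervous nervous bridge'; no single node in the tree dominates exactly the given words.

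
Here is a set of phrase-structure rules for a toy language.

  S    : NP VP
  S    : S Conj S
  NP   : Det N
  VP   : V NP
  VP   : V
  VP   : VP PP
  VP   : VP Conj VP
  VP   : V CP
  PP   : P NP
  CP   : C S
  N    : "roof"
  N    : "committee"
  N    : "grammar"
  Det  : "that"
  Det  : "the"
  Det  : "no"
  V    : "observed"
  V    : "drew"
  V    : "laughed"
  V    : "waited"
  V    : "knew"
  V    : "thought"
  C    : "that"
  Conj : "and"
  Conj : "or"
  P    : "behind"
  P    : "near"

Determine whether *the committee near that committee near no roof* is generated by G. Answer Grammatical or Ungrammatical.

Ungrammatical

For S → NP VP, the only prefix that parses as NP is 'the committee', but the remainder 'near that committee near no roof' is not a VP under these rules. The alternative S rule S → S Conj S likewise has no satisfying split.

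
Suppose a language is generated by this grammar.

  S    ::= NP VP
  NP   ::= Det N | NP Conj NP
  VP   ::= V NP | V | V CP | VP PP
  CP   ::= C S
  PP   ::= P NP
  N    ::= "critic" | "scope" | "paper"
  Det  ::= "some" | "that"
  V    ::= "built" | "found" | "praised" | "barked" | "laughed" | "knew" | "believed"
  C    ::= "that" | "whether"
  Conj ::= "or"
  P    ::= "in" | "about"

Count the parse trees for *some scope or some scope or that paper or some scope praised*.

5

Two of the 5 distinct bracketings:
[S [NP [NP [Det some] [N scope]] [Conj or] [NP [NP [Det some] [N scope]] [Conj or] [NP [NP [Det that] [N paper]] [Conj or] [NP [Det some] [N scope]]]]] [VP [V praised]]]
[S [NP [NP [Det some] [N scope]] [Conj or] [NP [NP [NP [Det some] [N scope]] [Conj or] [NP [Det that] [N paper]]] [Conj or] [NP [Det some] [N scope]]]] [VP [V praised]]]
The trees differ in how a recursive rule is bracketed over the same span.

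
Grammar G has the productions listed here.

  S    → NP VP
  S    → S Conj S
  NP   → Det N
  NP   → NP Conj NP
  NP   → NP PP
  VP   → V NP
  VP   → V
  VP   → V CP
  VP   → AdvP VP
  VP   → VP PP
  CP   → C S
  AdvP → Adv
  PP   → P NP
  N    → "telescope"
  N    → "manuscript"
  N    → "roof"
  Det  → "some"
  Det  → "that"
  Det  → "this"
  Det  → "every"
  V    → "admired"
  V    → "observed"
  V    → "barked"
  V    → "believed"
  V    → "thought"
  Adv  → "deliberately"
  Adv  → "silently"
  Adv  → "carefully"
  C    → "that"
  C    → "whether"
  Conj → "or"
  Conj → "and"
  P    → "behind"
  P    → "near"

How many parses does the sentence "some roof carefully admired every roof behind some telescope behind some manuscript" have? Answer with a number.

9

Two of the 9 distinct bracketings:
[S [NP [Det some] [N roof]] [VP [AdvP [Adv carefully]] [VP [V admired] [NP [NP [Det every] [N roof]] [PP [P behind] [NP [NP [Det some] [N telescope]] [PP [P behind] [NP [Det some] [N manuscript]]]]]]]]]
[S [NP [Det some] [N roof]] [VP [AdvP [Adv carefully]] [VP [V admired] [NP [NP [NP [Det every] [N roof]] [PP [P behind] [NP [Det some] [N telescope]]]] [PP [P behind] [NP [Det some] [N manuscript]]]]]]]
The trees differ in how a recursive rule is bracketed over the same span.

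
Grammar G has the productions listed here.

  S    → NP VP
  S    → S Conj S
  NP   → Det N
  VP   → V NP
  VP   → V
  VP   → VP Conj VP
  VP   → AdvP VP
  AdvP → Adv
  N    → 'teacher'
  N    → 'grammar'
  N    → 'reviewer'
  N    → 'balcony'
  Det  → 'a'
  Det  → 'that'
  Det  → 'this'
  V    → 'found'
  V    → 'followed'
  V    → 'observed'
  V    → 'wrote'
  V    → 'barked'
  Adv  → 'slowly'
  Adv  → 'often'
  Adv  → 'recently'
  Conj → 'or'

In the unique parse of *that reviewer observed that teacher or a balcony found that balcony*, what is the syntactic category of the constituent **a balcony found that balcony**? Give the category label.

[S [S [NP [Det that] [N reviewer]] [VP [V observed] [NP [Det that] [N teacher]]]] [Conj or] [S [NP [Det a] [N balcony]] [VP [V found] [NP [Det that] [N balcony]]]]]
The span 'a balcony found that balcony' is the S node built by S → NP VP.

S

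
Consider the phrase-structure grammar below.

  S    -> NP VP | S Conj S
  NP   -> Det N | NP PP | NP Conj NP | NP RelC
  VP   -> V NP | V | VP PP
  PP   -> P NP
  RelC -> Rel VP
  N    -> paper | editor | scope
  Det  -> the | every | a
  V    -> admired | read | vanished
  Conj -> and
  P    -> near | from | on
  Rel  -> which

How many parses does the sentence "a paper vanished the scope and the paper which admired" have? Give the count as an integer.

The two bracketings:
[S [NP [Det a] [N paper]] [VP [V vanished] [NP [NP [Det the] [N scope]] [Conj and] [NP [NP [Det the] [N paper]] [RelC [Rel which] [VP [V admired]]]]]]]
[S [NP [Det a] [N paper]] [VP [V vanished] [NP [NP [NP [Det the] [N scope]] [Conj and] [NP [Det the] [N paper]]] [RelC [Rel which] [VP [V admired]]]]]]
The trees differ in how a recursive rule is bracketed over the same span.

2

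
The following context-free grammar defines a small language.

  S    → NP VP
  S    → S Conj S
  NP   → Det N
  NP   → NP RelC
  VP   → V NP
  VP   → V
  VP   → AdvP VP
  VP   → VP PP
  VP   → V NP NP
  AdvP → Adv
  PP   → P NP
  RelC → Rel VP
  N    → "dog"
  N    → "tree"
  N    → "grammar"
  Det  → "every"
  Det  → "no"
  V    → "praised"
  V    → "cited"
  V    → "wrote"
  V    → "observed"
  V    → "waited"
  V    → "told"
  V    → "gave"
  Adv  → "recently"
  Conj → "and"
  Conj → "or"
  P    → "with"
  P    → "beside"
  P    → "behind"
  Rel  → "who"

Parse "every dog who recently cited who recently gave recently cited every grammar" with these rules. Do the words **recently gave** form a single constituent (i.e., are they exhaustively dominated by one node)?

[S [NP [NP [NP [Det every] [N dog]] [RelC [Rel who] [VP [AdvP [Adv recently]] [VP [V cited]]]]] [RelC [Rel who] [VP [AdvP [Adv recently]] [VP [V gave]]]]] [VP [AdvP [Adv recently]] [VP [V cited] [NP [Det every] [N grammar]]]]]
The words 'recently gave' are exhaustively dominated by a single VP node (built by VP → AdvP VP), so they form a constituent.

Yes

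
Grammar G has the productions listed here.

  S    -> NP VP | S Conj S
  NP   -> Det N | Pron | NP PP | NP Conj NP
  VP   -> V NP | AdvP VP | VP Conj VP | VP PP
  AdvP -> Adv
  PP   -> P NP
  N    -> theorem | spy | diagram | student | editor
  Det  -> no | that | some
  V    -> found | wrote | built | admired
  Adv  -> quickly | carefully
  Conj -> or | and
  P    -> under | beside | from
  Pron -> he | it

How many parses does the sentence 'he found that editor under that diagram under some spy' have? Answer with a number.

Two of the 5 distinct bracketings:
[S [NP [Pron he]] [VP [V found] [NP [NP [Det that] [N editor]] [PP [P under] [NP [NP [Det that] [N diagram]] [PP [P under] [NP [Det some] [N spy]]]]]]]]
[S [NP [Pron he]] [VP [V found] [NP [NP [NP [Det that] [N editor]] [PP [P under] [NP [Det that] [N diagram]]]] [PP [P under] [NP [Det some] [N spy]]]]]]
The trees differ in how a recursive rule is bracketed over the same span.

5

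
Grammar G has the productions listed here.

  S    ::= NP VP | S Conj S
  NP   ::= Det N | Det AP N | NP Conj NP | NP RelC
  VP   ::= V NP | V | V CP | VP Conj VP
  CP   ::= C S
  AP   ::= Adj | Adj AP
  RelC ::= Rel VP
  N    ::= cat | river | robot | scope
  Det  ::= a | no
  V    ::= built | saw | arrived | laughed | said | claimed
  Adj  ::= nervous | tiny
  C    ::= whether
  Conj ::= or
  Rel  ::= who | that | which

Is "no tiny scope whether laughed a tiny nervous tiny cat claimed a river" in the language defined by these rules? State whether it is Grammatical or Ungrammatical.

Ungrammatical

An N word can never sit immediately before a C word in any string this grammar generates, so the substring 'scope whether' rules out a derivation.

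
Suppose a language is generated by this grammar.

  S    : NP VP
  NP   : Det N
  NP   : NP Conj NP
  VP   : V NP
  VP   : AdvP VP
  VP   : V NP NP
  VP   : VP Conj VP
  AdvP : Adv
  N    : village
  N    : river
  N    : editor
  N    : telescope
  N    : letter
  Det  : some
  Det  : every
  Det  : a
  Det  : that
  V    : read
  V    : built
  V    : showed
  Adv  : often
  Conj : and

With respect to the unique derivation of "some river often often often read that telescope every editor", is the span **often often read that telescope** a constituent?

No

[S [NP [Det some] [N river]] [VP [AdvP [Adv often]] [VP [AdvP [Adv often]] [VP [AdvP [Adv often]] [VP [V read] [NP [Det that] [N telescope]] [NP [Det every] [N editor]]]]]]]
The smallest constituent containing 'often often read that telescope' is the VP spanning 'often often read that telescope every editor'; no single node in the tree dominates exactly the given words.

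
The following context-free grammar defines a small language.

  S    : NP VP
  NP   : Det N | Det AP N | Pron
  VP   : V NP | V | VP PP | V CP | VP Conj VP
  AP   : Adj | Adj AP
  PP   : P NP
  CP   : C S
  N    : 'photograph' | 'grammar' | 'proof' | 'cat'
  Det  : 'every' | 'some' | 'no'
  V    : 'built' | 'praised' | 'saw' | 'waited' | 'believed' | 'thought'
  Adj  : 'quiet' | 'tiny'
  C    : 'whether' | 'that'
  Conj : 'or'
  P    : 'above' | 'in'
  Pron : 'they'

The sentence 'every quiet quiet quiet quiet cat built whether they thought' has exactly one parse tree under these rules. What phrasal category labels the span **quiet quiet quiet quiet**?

AP

S
  NP
    Det: every
    AP
      Adj: quiet
      AP
        Adj: quiet
        AP
          Adj: quiet
          AP
            Adj: quiet
    N: cat
  VP
    V: built
    CP
      C: whether
      S
        NP
          Pron: they
        VP
          V: thought
The span 'quiet quiet quiet quiet' is the AP node built by AP → Adj AP.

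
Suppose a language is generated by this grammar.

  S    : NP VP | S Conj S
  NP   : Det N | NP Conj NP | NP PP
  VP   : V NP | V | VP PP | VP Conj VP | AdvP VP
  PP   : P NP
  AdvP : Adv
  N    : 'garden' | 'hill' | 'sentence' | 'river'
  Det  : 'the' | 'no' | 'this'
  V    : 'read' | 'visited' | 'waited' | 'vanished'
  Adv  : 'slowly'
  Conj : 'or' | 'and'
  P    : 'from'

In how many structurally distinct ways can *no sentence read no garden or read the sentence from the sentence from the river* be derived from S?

Two of the 9 distinct bracketings:
[S [NP [Det no] [N sentence]] [VP [VP [VP [V read] [NP [Det no] [N garden]]] [Conj or] [VP [V read] [NP [Det the] [N sentence]]]] [PP [P from] [NP [NP [Det the] [N sentence]] [PP [P from] [NP [Det the] [N river]]]]]]]
[S [NP [Det no] [N sentence]] [VP [VP [VP [VP [V read] [NP [Det no] [N garden]]] [Conj or] [VP [V read] [NP [Det the] [N sentence]]]] [PP [P from] [NP [Det the] [N sentence]]]] [PP [P from] [NP [Det the] [N river]]]]]
The difference turns on whether NP → NP PP is used at the relevant span, versus an alternative expansion of NP.

9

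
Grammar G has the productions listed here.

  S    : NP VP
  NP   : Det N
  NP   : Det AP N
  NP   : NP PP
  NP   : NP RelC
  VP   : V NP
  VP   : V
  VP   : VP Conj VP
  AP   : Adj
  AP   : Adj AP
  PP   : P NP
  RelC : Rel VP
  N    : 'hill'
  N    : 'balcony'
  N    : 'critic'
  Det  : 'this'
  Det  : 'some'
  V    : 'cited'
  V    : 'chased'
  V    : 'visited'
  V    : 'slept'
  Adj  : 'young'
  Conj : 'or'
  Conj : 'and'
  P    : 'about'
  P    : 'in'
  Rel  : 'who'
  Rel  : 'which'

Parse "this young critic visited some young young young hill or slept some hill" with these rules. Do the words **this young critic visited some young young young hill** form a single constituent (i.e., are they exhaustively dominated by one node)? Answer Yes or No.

No

[S [NP [Det this] [AP [Adj young]] [N critic]] [VP [VP [V visited] [NP [Det some] [AP [Adj young] [AP [Adj young] [AP [Adj young]]]] [N hill]]] [Conj or] [VP [V slept] [NP [Det some] [N hill]]]]]
The smallest constituent containing 'this young critic visited some young young young hill' is the S spanning 'this young critic visited some young young young hill or slept some hill'; no single node in the tree dominates exactly the given words.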